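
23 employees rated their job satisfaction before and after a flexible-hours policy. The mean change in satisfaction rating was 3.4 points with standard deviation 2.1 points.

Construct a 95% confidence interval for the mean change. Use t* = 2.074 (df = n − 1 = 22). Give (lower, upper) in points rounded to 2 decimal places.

(2.49, 4.31)

This is a matched-pairs design, so SE = s_d/√n = 2.1/√23 = 0.4379.
Margin = 2.074 × 0.4379 = 0.9082; the interval is 3.4 ± 0.9082 = (2.49, 4.31).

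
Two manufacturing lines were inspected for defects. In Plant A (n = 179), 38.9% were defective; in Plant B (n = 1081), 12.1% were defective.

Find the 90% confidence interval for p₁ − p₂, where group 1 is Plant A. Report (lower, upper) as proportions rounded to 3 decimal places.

The two standard errors are √(0.3890×0.6110/179) = 0.03644 and √(0.1210×0.8790/1081) = 0.00992.
Because the samples are independent, SE_diff = √(0.03644² + 0.00992²) = 0.03777.
Using z* = 1.645 for 90%, ME = 1.645 × 0.03777 = 0.06213.
p̂₁ − p̂₂ = 0.2680; interval 0.2680 ± 0.06213 gives (0.206, 0.330).

(0.206, 0.330)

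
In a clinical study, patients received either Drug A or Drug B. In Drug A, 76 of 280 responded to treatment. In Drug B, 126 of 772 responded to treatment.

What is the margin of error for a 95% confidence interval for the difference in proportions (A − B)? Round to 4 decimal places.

First, p̂₁ = 76/280 = 0.2714; p̂₂ = 126/772 = 0.1632.
The two standard errors are √(0.2714×0.7286/280) = 0.02657 and √(0.1632×0.8368/772) = 0.01330.
Because the samples are independent, SE_diff = √(0.02657² + 0.01330²) = 0.02971.
Using z* = 1.960 for 95%, ME = 1.960 × 0.02971 = 0.05823.

0.0582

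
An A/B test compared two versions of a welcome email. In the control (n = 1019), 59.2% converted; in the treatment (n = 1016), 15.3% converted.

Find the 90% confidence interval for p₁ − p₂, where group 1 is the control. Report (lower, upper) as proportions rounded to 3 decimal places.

(0.408, 0.470)

SE₁ = √(p̂₁(1−p̂₁)/n₁) = √(0.5920·0.4080/1019) = 0.01540; SE₂ = √(0.1530·0.8470/1016) = 0.01129.
Independent samples: SE of the difference = √(SE₁² + SE₂²) = √(0.00023716 + 0.0001274641) = 0.01910.
z* for 90% confidence is 1.645, so the margin of error is 1.645 × 0.01910 = 0.03142.
Point estimate p̂₁ − p̂₂ = 0.5920 − 0.1530 = 0.4390.
0.4390 ± 0.03142 → (0.408, 0.470).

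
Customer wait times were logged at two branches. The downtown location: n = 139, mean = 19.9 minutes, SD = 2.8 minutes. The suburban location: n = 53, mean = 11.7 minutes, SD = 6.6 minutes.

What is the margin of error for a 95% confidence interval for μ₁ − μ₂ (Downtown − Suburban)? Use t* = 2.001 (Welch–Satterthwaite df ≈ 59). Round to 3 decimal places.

1.875

Standard errors of each mean: 2.8/√139 = 0.2375 and 6.6/√53 = 0.9066.
SE(x̄₁ − x̄₂) = √(0.2375² + 0.9066²) = 0.9372 for independent samples with unequal variances.
With t* = 2.001, the margin is 2.001 × 0.9372 = 1.8753.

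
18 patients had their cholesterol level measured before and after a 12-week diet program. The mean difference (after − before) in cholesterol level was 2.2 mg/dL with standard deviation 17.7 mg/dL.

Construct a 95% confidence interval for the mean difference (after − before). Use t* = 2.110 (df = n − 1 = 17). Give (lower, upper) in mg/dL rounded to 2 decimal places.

(-6.60, 11.00)

This is a matched-pairs design, so SE = s_d/√n = 17.7/√18 = 4.1719.
Margin = 2.110 × 4.1719 = 8.8027; the interval is 2.2 ± 8.8027 = (-6.60, 11.00).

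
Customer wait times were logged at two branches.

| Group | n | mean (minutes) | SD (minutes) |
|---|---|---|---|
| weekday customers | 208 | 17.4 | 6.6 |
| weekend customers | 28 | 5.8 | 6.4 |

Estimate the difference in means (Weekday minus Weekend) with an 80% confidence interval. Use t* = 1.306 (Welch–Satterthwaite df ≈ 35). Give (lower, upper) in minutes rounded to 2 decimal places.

(9.91, 13.29)

Per-group SEs: s₁/√n₁ = 6.6/√208 = 0.4576, s₂/√n₂ = 6.4/√28 = 1.2095.
Unpooled SE of the difference: √(0.20939776 + 1.46289025) = 1.2932.
Margin of error = t* · SE = 1.306 × 1.2932 = 1.6889.
x̄₁ − x̄₂ = 17.4 − 5.8 = 11.6000.
CI: 11.6000 ± 1.6889 = (9.91, 13.29).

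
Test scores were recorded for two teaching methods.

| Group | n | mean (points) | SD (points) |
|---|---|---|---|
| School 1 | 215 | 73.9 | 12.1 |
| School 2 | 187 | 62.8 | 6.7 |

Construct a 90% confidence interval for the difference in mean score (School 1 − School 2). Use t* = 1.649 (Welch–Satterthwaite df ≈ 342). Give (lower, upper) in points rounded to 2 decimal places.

Per-group SEs: s₁/√n₁ = 12.1/√215 = 0.8252, s₂/√n₂ = 6.7/√187 = 0.4900.
Unpooled SE of the difference: √(0.68095504 + 0.2401) = 0.9597.
Margin of error = t* · SE = 1.649 × 0.9597 = 1.5825.
x̄₁ − x̄₂ = 73.9 − 62.8 = 11.1000.
CI: 11.1000 ± 1.5825 = (9.52, 12.68).

(9.52, 12.68)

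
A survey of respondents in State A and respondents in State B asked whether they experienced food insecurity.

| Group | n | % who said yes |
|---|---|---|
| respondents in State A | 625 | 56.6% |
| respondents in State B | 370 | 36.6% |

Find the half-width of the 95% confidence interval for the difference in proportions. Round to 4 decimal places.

SE₁ = √(p̂₁(1−p̂₁)/n₁) = √(0.5660·0.4340/625) = 0.01982; SE₂ = √(0.3660·0.6340/370) = 0.02504.
Independent samples: SE of the difference = √(SE₁² + SE₂²) = √(0.0003928324 + 0.0006270016) = 0.03193.
z* for 95% confidence is 1.960, so the margin of error is 1.960 × 0.03193 = 0.06258.

0.0626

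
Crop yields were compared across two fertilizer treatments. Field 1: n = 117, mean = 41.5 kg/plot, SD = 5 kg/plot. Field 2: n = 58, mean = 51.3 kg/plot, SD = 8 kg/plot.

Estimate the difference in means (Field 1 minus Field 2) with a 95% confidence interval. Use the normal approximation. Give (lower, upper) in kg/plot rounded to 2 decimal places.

(-12.05, -7.55)

Per-group SEs: s₁/√n₁ = 5/√117 = 0.4623, s₂/√n₂ = 8/√58 = 1.0505.
Unpooled SE of the difference: √(0.21372129 + 1.10355025) = 1.1477.
Margin of error = z* · SE = 1.960 × 1.1477 = 2.2495.
x̄₁ − x̄₂ = 41.5 − 51.3 = -9.8000.
CI: -9.8000 ± 2.2495 = (-12.05, -7.55).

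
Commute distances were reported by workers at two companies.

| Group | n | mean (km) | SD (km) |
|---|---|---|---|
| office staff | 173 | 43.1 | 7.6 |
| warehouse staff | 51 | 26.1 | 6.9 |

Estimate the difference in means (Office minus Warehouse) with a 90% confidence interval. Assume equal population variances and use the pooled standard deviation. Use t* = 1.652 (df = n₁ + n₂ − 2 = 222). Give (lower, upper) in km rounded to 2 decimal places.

(15.04, 18.96)

s_p = √[((n₁−1)s₁² + (n₂−1)s₂²)/(n₁+n₂−2)] = √[(172·7.6² + 50·6.9²)/222] = 7.4481.
SE = 7.4481·√(1/173 + 1/51) = 1.1868.
With t* = 1.652, margin = 1.652 × 1.1868 = 1.9606.
x̄₁ − x̄₂ = 43.1 − 26.1 = 17.0000; interval 17.0000 ± 1.9606 = (15.04, 18.96).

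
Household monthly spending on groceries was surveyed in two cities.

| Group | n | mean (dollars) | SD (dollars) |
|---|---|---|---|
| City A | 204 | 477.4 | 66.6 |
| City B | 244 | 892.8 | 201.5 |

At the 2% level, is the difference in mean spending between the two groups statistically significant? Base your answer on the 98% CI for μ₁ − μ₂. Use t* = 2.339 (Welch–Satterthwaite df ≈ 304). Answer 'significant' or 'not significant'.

significant

Standard errors of each mean: 66.6/√204 = 4.6629 and 201.5/√244 = 12.8997.
SE(x̄₁ − x̄₂) = √(4.6629² + 12.8997²) = 13.7166 for independent samples with unequal variances.
With t* = 2.339, the margin is 2.339 × 13.7166 = 32.0831.
x̄₁ − x̄₂ = 477.4 − 892.8 = -415.4000; the interval is -415.4000 ± 32.0831 = (-447.4831, -383.3169).
The interval (-447.4831, -383.3169) does not contain 0, so the difference is significant.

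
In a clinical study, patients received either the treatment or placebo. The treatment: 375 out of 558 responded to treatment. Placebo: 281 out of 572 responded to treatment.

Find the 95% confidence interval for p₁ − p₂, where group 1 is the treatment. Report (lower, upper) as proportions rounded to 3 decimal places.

First, p̂₁ = 375/558 = 0.6720; p̂₂ = 281/572 = 0.4913.
The two standard errors are √(0.6720×0.3280/558) = 0.01987 and √(0.4913×0.5087/572) = 0.02090.
Because the samples are independent, SE_diff = √(0.01987² + 0.02090²) = 0.02884.
Using z* = 1.960 for 95%, ME = 1.960 × 0.02884 = 0.05653.
p̂₁ − p̂₂ = 0.1807; interval 0.1807 ± 0.05653 gives (0.124, 0.237).

(0.124, 0.237)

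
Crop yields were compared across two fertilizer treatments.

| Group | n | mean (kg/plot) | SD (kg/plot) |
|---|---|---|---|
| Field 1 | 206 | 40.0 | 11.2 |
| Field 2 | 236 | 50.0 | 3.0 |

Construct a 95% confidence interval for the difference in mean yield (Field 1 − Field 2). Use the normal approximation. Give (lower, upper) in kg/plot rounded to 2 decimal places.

Per-group SEs: s₁/√n₁ = 11.2/√206 = 0.7803, s₂/√n₂ = 3.0/√236 = 0.1953.
Unpooled SE of the difference: √(0.60886809 + 0.03814209) = 0.8044.
Margin of error = z* · SE = 1.960 × 0.8044 = 1.5766.
x̄₁ − x̄₂ = 40.0 − 50.0 = -10.0000.
CI: -10.0000 ± 1.5766 = (-11.58, -8.42).

(-11.58, -8.42)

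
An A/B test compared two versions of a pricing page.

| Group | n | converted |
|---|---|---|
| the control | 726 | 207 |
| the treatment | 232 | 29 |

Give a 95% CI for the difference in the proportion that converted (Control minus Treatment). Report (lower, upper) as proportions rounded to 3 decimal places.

(0.106, 0.214)

Sample proportions: 207/726 = 0.2851, 29/232 = 0.1250.
Each SE is √(p̂(1−p̂)/n): √(0.2851·0.7149/726) = 0.01676 and √(0.1250·0.8750/232) = 0.02171.
SE(p̂₁ − p̂₂) = √(SE₁² + SE₂²) = √(0.0002808976 + 0.0004713241) = 0.02743, since the two samples are independent.
At 95% confidence z* = 1.960; margin = 1.960 × 0.02743 = 0.05376.
The difference is 0.2851 − 0.1250 = 0.1601, so the interval is 0.1601 ± 0.05376 = (0.106, 0.214).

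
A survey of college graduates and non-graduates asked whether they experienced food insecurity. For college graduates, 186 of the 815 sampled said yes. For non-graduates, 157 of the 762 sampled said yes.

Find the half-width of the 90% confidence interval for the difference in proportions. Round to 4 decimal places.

0.0341

First, p̂₁ = 186/815 = 0.2282; p̂₂ = 157/762 = 0.2060.
The two standard errors are √(0.2282×0.7718/815) = 0.01470 and √(0.2060×0.7940/762) = 0.01465.
Because the samples are independent, SE_diff = √(0.01470² + 0.01465²) = 0.02075.
Using z* = 1.645 for 90%, ME = 1.645 × 0.02075 = 0.03413.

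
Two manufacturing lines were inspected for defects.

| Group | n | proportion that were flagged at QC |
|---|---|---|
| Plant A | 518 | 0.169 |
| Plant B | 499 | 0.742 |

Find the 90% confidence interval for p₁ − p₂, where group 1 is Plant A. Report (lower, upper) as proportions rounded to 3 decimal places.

(-0.615, -0.531)

Each SE is √(p̂(1−p̂)/n): √(0.1690·0.8310/518) = 0.01647 and √(0.7420·0.2580/499) = 0.01959.
SE(p̂₁ − p̂₂) = √(SE₁² + SE₂²) = √(0.0002712609 + 0.0003837681) = 0.02559, since the two samples are independent.
At 90% confidence z* = 1.645; margin = 1.645 × 0.02559 = 0.04210.
The difference is 0.1690 − 0.7420 = -0.5730, so the interval is -0.5730 ± 0.04210 = (-0.615, -0.531).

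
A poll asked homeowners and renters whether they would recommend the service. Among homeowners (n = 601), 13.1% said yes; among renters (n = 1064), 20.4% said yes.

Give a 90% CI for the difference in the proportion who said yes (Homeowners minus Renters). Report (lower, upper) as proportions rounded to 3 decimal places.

(-0.103, -0.043)

Each SE is √(p̂(1−p̂)/n): √(0.1310·0.8690/601) = 0.01376 and √(0.2040·0.7960/1064) = 0.01235.
SE(p̂₁ − p̂₂) = √(SE₁² + SE₂²) = √(0.0001893376 + 0.0001525225) = 0.01849, since the two samples are independent.
At 90% confidence z* = 1.645; margin = 1.645 × 0.01849 = 0.03042.
The difference is 0.1310 − 0.2040 = -0.0730, so the interval is -0.0730 ± 0.03042 = (-0.103, -0.043).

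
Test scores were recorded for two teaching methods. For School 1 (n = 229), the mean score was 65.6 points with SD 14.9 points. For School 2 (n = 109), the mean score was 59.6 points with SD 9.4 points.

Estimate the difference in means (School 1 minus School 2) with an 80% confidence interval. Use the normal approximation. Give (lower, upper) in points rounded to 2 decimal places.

(4.29, 7.71)

Per-group SEs: s₁/√n₁ = 14.9/√229 = 0.9846, s₂/√n₂ = 9.4/√109 = 0.9004.
Unpooled SE of the difference: √(0.96943716 + 0.81072016) = 1.3342.
Margin of error = z* · SE = 1.282 × 1.3342 = 1.7104.
x̄₁ − x̄₂ = 65.6 − 59.6 = 6.0000.
CI: 6.0000 ± 1.7104 = (4.29, 7.71).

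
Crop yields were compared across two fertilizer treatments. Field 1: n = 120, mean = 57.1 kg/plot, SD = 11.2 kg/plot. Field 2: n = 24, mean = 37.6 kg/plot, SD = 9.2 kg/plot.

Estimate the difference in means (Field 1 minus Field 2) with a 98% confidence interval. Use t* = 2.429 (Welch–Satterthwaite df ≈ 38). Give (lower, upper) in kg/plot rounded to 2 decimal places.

SE₁ = s₁/√n₁ = 11.2/√120 = 1.0224; SE₂ = 9.2/√24 = 1.8779.
Independent samples, unequal variances: SE_diff = √(SE₁² + SE₂²) = √(1.04530176 + 3.52650841) = 2.1382.
t* = 2.429, so margin of error = 2.429 × 2.1382 = 5.1937.
Difference in means = 57.1 − 37.6 = 19.5000.
19.5000 ± 5.1937 → (14.31, 24.69).

(14.31, 24.69)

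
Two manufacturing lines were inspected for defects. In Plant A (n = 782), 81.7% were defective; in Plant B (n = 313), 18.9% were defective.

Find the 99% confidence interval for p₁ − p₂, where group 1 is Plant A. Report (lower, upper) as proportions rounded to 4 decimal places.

The two standard errors are √(0.8170×0.1830/782) = 0.01383 and √(0.1890×0.8110/313) = 0.02213.
Because the samples are independent, SE_diff = √(0.01383² + 0.02213²) = 0.02610.
Using z* = 2.576 for 99%, ME = 2.576 × 0.02610 = 0.06723.
p̂₁ − p̂₂ = 0.6280; interval 0.6280 ± 0.06723 gives (0.5608, 0.6952).

(0.5608, 0.6952)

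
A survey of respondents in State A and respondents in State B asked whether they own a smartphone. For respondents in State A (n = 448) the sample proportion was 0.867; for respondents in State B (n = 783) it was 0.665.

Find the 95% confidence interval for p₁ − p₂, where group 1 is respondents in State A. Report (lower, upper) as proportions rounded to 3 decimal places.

The two standard errors are √(0.8670×0.1330/448) = 0.01604 and √(0.6650×0.3350/783) = 0.01687.
Because the samples are independent, SE_diff = √(0.01604² + 0.01687²) = 0.02328.
Using z* = 1.960 for 95%, ME = 1.960 × 0.02328 = 0.04563.
p̂₁ − p̂₂ = 0.2020; interval 0.2020 ± 0.04563 gives (0.156, 0.248).

(0.156, 0.248)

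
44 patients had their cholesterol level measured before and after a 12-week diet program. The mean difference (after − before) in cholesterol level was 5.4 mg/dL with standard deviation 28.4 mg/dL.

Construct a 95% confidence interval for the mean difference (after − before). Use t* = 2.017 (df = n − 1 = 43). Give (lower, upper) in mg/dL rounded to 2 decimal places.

(-3.24, 14.04)

This is a matched-pairs design, so SE = s_d/√n = 28.4/√44 = 4.2815.
Margin = 2.017 × 4.2815 = 8.6358; the interval is 5.4 ± 8.6358 = (-3.24, 14.04).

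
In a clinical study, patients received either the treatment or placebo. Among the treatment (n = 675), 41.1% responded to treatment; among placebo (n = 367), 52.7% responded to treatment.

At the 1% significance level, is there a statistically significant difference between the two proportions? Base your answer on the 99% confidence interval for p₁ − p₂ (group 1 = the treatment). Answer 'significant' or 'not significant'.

significant

SE₁ = √(p̂₁(1−p̂₁)/n₁) = √(0.4110·0.5890/675) = 0.01894; SE₂ = √(0.5270·0.4730/367) = 0.02606.
Independent samples: SE of the difference = √(SE₁² + SE₂²) = √(0.0003587236 + 0.0006791236) = 0.03222.
z* for 99% confidence is 2.576, so the margin of error is 2.576 × 0.03222 = 0.08300.
Point estimate p̂₁ − p̂₂ = 0.4110 − 0.5270 = -0.1160.
-0.1160 ± 0.08300 → (-0.19900, -0.03300).
The interval (-0.19900, -0.03300) does not contain 0, so the difference is significant.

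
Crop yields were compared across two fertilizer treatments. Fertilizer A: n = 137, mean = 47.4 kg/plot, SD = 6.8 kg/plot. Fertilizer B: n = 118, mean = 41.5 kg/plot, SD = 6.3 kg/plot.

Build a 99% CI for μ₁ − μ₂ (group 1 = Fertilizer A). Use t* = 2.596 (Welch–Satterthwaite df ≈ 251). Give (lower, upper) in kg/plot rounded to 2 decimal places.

Standard errors of each mean: 6.8/√137 = 0.5810 and 6.3/√118 = 0.5800.
SE(x̄₁ − x̄₂) = √(0.5810² + 0.5800²) = 0.8210 for independent samples with unequal variances.
With t* = 2.596, the margin is 2.596 × 0.8210 = 2.1313.
x̄₁ − x̄₂ = 47.4 − 41.5 = 5.9000; the interval is 5.9000 ± 2.1313 = (3.77, 8.03).

(3.77, 8.03)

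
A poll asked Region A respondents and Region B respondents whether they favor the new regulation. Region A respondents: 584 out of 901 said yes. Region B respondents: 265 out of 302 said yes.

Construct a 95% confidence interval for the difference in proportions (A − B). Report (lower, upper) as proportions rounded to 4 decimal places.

p̂₁ = 584/901 = 0.6482 and p̂₂ = 265/302 = 0.8775.
SE₁ = √(p̂₁(1−p̂₁)/n₁) = √(0.6482·0.3518/901) = 0.01591; SE₂ = √(0.8775·0.1225/302) = 0.01887.
Independent samples: SE of the difference = √(SE₁² + SE₂²) = √(0.0002531281 + 0.0003560769) = 0.02468.
z* for 95% confidence is 1.960, so the margin of error is 1.960 × 0.02468 = 0.04837.
Point estimate p̂₁ − p̂₂ = 0.6482 − 0.8775 = -0.2293.
-0.2293 ± 0.04837 → (-0.2777, -0.1809).

(-0.2777, -0.1809)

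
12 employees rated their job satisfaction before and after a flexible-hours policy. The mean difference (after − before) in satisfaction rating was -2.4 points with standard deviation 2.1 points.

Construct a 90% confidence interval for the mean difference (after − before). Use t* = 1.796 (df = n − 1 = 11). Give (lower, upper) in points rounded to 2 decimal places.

(-3.49, -1.31)

Paired design: SE = s_d/√n = 2.1/√12 = 0.6062.
t* = 1.796; margin of error = 1.796 × 0.6062 = 1.0887.
-2.4 ± 1.0887 → (-3.49, -1.31).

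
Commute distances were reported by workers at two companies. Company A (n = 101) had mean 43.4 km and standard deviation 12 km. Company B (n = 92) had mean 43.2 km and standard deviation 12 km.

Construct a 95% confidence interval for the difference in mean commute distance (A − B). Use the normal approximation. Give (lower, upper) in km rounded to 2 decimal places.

SE₁ = s₁/√n₁ = 12/√101 = 1.1940; SE₂ = 12/√92 = 1.2511.
Independent samples, unequal variances: SE_diff = √(SE₁² + SE₂²) = √(1.425636 + 1.56525121) = 1.7294.
z* = 1.960, so margin of error = 1.960 × 1.7294 = 3.3896.
Difference in means = 43.4 − 43.2 = 0.2000.
0.2000 ± 3.3896 → (-3.19, 3.59).

(-3.19, 3.59)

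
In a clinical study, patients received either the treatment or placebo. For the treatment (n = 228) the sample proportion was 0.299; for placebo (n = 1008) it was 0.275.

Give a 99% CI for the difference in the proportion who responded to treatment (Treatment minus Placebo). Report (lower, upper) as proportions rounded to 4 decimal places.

SE₁ = √(p̂₁(1−p̂₁)/n₁) = √(0.2990·0.7010/228) = 0.03032; SE₂ = √(0.2750·0.7250/1008) = 0.01406.
Independent samples: SE of the difference = √(SE₁² + SE₂²) = √(0.0009193024 + 0.0001976836) = 0.03342.
z* for 99% confidence is 2.576, so the margin of error is 2.576 × 0.03342 = 0.08609.
Point estimate p̂₁ − p̂₂ = 0.2990 − 0.2750 = 0.0240.
0.0240 ± 0.08609 → (-0.0621, 0.1101).

(-0.0621, 0.1101)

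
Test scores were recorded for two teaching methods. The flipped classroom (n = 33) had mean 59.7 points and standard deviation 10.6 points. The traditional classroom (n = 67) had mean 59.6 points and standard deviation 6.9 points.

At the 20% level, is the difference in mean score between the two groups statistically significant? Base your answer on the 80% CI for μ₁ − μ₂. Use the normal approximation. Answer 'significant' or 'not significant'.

Per-group SEs: s₁/√n₁ = 10.6/√33 = 1.8452, s₂/√n₂ = 6.9/√67 = 0.8430.
Unpooled SE of the difference: √(3.40476304 + 0.710649) = 2.0286.
Margin of error = z* · SE = 1.282 × 2.0286 = 2.6007.
x̄₁ − x̄₂ = 59.7 − 59.6 = 0.1000.
CI: 0.1000 ± 2.6007 = (-2.5007, 2.7007).
The interval (-2.5007, 2.7007) contains 0, so the difference is not significant.

not significant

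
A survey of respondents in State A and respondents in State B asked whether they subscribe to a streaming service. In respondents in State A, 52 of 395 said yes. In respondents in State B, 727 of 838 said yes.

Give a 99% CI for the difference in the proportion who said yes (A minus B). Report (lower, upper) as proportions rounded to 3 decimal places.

p̂₁ = 52/395 = 0.1316 and p̂₂ = 727/838 = 0.8675.
SE₁ = √(p̂₁(1−p̂₁)/n₁) = √(0.1316·0.8684/395) = 0.01701; SE₂ = √(0.8675·0.1325/838) = 0.01171.
Independent samples: SE of the difference = √(SE₁² + SE₂²) = √(0.0002893401 + 0.0001371241) = 0.02065.
z* for 99% confidence is 2.576, so the margin of error is 2.576 × 0.02065 = 0.05319.
Point estimate p̂₁ − p̂₂ = 0.1316 − 0.8675 = -0.7359.
-0.7359 ± 0.05319 → (-0.789, -0.683).

(-0.789, -0.683)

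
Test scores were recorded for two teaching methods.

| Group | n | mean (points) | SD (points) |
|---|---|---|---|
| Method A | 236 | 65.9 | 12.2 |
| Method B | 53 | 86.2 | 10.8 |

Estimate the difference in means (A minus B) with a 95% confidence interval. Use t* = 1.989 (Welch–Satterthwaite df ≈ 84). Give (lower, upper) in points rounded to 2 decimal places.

Per-group SEs: s₁/√n₁ = 12.2/√236 = 0.7942, s₂/√n₂ = 10.8/√53 = 1.4835.
Unpooled SE of the difference: √(0.63075364 + 2.20077225) = 1.6827.
Margin of error = t* · SE = 1.989 × 1.6827 = 3.3469.
x̄₁ − x̄₂ = 65.9 − 86.2 = -20.3000.
CI: -20.3000 ± 3.3469 = (-23.65, -16.95).

(-23.65, -16.95)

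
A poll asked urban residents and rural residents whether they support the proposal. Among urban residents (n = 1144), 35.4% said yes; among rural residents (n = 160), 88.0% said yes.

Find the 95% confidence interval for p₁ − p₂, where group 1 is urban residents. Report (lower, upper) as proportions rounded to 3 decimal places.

The two standard errors are √(0.3540×0.6460/1144) = 0.01414 and √(0.8800×0.1200/160) = 0.02569.
Because the samples are independent, SE_diff = √(0.01414² + 0.02569²) = 0.02932.
Using z* = 1.960 for 95%, ME = 1.960 × 0.02932 = 0.05747.
p̂₁ − p̂₂ = -0.5260; interval -0.5260 ± 0.05747 gives (-0.583, -0.469).

(-0.583, -0.469)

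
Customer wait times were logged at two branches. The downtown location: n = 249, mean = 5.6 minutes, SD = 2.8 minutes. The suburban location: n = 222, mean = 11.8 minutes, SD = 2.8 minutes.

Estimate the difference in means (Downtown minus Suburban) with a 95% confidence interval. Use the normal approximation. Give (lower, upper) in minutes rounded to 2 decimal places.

SE₁ = s₁/√n₁ = 2.8/√249 = 0.1774; SE₂ = 2.8/√222 = 0.1879.
Independent samples, unequal variances: SE_diff = √(SE₁² + SE₂²) = √(0.03147076 + 0.03530641) = 0.2584.
z* = 1.960, so margin of error = 1.960 × 0.2584 = 0.5065.
Difference in means = 5.6 − 11.8 = -6.2000.
-6.2000 ± 0.5065 → (-6.71, -5.69).

(-6.71, -5.69)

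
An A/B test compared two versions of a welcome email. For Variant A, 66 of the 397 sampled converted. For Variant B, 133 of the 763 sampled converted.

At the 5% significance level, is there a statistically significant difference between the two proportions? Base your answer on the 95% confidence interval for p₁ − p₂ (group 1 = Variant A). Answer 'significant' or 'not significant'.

not significant

p̂₁ = 66/397 = 0.1662 and p̂₂ = 133/763 = 0.1743.
SE₁ = √(p̂₁(1−p̂₁)/n₁) = √(0.1662·0.8338/397) = 0.01868; SE₂ = √(0.1743·0.8257/763) = 0.01373.
Independent samples: SE of the difference = √(SE₁² + SE₂²) = √(0.0003489424 + 0.0001885129) = 0.02318.
z* for 95% confidence is 1.960, so the margin of error is 1.960 × 0.02318 = 0.04543.
Point estimate p̂₁ − p̂₂ = 0.1662 − 0.1743 = -0.0081.
-0.0081 ± 0.04543 → (-0.05353, 0.03733).
The interval (-0.05353, 0.03733) contains 0, so the difference is not significant.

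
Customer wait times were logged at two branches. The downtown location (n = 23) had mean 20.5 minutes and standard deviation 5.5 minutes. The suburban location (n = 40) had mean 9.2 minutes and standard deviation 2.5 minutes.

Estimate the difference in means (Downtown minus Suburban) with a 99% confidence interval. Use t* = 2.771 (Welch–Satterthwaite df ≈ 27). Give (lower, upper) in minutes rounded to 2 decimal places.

SE₁ = s₁/√n₁ = 5.5/√23 = 1.1468; SE₂ = 2.5/√40 = 0.3953.
Independent samples, unequal variances: SE_diff = √(SE₁² + SE₂²) = √(1.31515024 + 0.15626209) = 1.2130.
t* = 2.771, so margin of error = 2.771 × 1.2130 = 3.3612.
Difference in means = 20.5 − 9.2 = 11.3000.
11.3000 ± 3.3612 → (7.94, 14.66).

(7.94, 14.66)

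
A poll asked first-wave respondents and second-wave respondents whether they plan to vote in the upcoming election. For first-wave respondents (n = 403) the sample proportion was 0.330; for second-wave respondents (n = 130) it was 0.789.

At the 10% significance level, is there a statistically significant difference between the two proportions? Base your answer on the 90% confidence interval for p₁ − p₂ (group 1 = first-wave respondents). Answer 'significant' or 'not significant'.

significant

SE₁ = √(p̂₁(1−p̂₁)/n₁) = √(0.3300·0.6700/403) = 0.02342; SE₂ = √(0.7890·0.2110/130) = 0.03579.
Independent samples: SE of the difference = √(SE₁² + SE₂²) = √(0.0005484964 + 0.0012809241) = 0.04277.
z* for 90% confidence is 1.645, so the margin of error is 1.645 × 0.04277 = 0.07036.
Point estimate p̂₁ − p̂₂ = 0.3300 − 0.7890 = -0.4590.
-0.4590 ± 0.07036 → (-0.52936, -0.38864).
The interval (-0.52936, -0.38864) does not contain 0, so the difference is significant.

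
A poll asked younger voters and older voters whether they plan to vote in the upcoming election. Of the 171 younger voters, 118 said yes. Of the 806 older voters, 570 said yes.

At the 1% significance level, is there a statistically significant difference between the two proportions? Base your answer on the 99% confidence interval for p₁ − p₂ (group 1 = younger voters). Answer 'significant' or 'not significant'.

not significant

Sample proportions: 118/171 = 0.6901, 570/806 = 0.7072.
Each SE is √(p̂(1−p̂)/n): √(0.6901·0.3099/171) = 0.03536 and √(0.7072·0.2928/806) = 0.01603.
SE(p̂₁ − p̂₂) = √(SE₁² + SE₂²) = √(0.0012503296 + 0.0002569609) = 0.03882, since the two samples are independent.
At 99% confidence z* = 2.576; margin = 2.576 × 0.03882 = 0.10000.
The difference is 0.6901 − 0.7072 = -0.0171, so the interval is -0.0171 ± 0.10000 = (-0.11710, 0.08290).
The interval (-0.11710, 0.08290) contains 0, so the difference is not significant.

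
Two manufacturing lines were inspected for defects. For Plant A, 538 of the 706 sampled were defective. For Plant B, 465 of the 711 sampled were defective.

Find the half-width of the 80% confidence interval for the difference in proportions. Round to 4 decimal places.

0.0307

Sample proportions: 538/706 = 0.7620, 465/711 = 0.6540.
Each SE is √(p̂(1−p̂)/n): √(0.7620·0.2380/706) = 0.01603 and √(0.6540·0.3460/711) = 0.01784.
SE(p̂₁ − p̂₂) = √(SE₁² + SE₂²) = √(0.0002569609 + 0.0003182656) = 0.02398, since the two samples are independent.
At 80% confidence z* = 1.282; margin = 1.282 × 0.02398 = 0.03074.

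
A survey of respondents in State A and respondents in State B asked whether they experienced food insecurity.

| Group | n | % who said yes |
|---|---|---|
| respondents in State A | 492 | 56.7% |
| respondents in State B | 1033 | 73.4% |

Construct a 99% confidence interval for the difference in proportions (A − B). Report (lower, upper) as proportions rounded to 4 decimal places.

SE₁ = √(p̂₁(1−p̂₁)/n₁) = √(0.5670·0.4330/492) = 0.02234; SE₂ = √(0.7340·0.2660/1033) = 0.01375.
Independent samples: SE of the difference = √(SE₁² + SE₂²) = √(0.0004990756 + 0.0001890625) = 0.02623.
z* for 99% confidence is 2.576, so the margin of error is 2.576 × 0.02623 = 0.06757.
Point estimate p̂₁ − p̂₂ = 0.5670 − 0.7340 = -0.1670.
-0.1670 ± 0.06757 → (-0.2346, -0.0994).

(-0.2346, -0.0994)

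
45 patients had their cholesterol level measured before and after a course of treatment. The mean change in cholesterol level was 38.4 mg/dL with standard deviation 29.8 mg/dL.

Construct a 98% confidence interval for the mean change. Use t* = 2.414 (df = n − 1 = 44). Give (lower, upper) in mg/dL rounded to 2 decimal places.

Paired design: SE = s_d/√n = 29.8/√45 = 4.4423.
t* = 2.414; margin of error = 2.414 × 4.4423 = 10.7237.
38.4 ± 10.7237 → (27.68, 49.12).

(27.68, 49.12)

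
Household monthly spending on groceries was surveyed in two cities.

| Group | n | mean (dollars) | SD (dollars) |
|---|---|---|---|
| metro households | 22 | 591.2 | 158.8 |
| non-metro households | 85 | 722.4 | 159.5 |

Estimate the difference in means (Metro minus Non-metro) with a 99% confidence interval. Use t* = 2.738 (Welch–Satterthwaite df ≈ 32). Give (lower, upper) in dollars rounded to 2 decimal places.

(-235.30, -27.10)

Standard errors of each mean: 158.8/√22 = 33.8563 and 159.5/√85 = 17.3002.
SE(x̄₁ − x̄₂) = √(33.8563² + 17.3002²) = 38.0203 for independent samples with unequal variances.
With t* = 2.738, the margin is 2.738 × 38.0203 = 104.0996.
x̄₁ − x̄₂ = 591.2 − 722.4 = -131.2000; the interval is -131.2000 ± 104.0996 = (-235.30, -27.10).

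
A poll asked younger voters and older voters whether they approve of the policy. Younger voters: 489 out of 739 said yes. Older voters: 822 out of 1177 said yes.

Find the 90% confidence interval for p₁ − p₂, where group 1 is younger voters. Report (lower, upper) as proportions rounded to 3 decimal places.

Sample proportions: 489/739 = 0.6617, 822/1177 = 0.6984.
Each SE is √(p̂(1−p̂)/n): √(0.6617·0.3383/739) = 0.01740 and √(0.6984·0.3016/1177) = 0.01338.
SE(p̂₁ − p̂₂) = √(SE₁² + SE₂²) = √(0.00030276 + 0.0001790244) = 0.02195, since the two samples are independent.
At 90% confidence z* = 1.645; margin = 1.645 × 0.02195 = 0.03611.
The difference is 0.6617 − 0.6984 = -0.0367, so the interval is -0.0367 ± 0.03611 = (-0.073, -0.001).

(-0.073, -0.001)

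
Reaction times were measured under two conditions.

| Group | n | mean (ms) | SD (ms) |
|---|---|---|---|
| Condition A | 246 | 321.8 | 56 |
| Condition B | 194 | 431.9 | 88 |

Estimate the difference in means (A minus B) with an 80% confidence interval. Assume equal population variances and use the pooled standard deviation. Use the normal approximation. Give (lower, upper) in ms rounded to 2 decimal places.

(-118.95, -101.25)

s_p = √[((n₁−1)s₁² + (n₂−1)s₂²)/(n₁+n₂−2)] = √[(245·56² + 193·88²)/438] = 71.8781.
SE = 71.8781·√(1/246 + 1/194) = 6.9017.
With z* = 1.282, margin = 1.282 × 6.9017 = 8.8480.
x̄₁ − x̄₂ = 321.8 − 431.9 = -110.1000; interval -110.1000 ± 8.8480 = (-118.95, -101.25).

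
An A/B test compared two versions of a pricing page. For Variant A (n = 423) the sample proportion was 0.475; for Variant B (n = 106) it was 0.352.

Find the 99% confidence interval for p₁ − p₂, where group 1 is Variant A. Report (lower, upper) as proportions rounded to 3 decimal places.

(-0.012, 0.258)

SE₁ = √(p̂₁(1−p̂₁)/n₁) = √(0.4750·0.5250/423) = 0.02428; SE₂ = √(0.3520·0.6480/106) = 0.04639.
Independent samples: SE of the difference = √(SE₁² + SE₂²) = √(0.0005895184 + 0.0021520321) = 0.05236.
z* for 99% confidence is 2.576, so the margin of error is 2.576 × 0.05236 = 0.13488.
Point estimate p̂₁ − p̂₂ = 0.4750 − 0.3520 = 0.1230.
0.1230 ± 0.13488 → (-0.012, 0.258).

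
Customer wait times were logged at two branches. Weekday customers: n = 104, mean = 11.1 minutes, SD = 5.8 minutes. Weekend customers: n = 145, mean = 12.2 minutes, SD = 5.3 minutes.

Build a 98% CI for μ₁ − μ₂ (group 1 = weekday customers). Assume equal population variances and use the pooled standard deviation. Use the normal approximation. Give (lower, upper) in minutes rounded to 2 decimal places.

s_p = √[((n₁−1)s₁² + (n₂−1)s₂²)/(n₁+n₂−2)] = √[(103·5.8² + 144·5.3²)/247] = 5.5140.
SE = 5.5140·√(1/104 + 1/145) = 0.7085.
With z* = 2.326, margin = 2.326 × 0.7085 = 1.6480.
x̄₁ − x̄₂ = 11.1 − 12.2 = -1.1000; interval -1.1000 ± 1.6480 = (-2.75, 0.55).

(-2.75, 0.55)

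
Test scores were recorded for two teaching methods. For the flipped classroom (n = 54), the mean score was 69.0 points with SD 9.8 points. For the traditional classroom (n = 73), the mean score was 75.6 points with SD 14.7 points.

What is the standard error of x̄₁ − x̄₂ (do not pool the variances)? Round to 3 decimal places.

2.177

Standard errors of each mean: 9.8/√54 = 1.3336 and 14.7/√73 = 1.7205.
SE(x̄₁ − x̄₂) = √(1.3336² + 1.7205²) = 2.1768 for independent samples with unequal variances.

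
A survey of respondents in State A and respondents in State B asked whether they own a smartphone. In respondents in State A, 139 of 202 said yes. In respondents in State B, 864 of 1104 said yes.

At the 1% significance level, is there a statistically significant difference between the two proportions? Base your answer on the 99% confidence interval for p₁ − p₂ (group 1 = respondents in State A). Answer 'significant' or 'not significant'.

significant

Sample proportions: 139/202 = 0.6881, 864/1104 = 0.7826.
Each SE is √(p̂(1−p̂)/n): √(0.6881·0.3119/202) = 0.03260 and √(0.7826·0.2174/1104) = 0.01241.
SE(p̂₁ − p̂₂) = √(SE₁² + SE₂²) = √(0.00106276 + 0.0001540081) = 0.03488, since the two samples are independent.
At 99% confidence z* = 2.576; margin = 2.576 × 0.03488 = 0.08985.
The difference is 0.6881 − 0.7826 = -0.0945, so the interval is -0.0945 ± 0.08985 = (-0.18435, -0.00465).
The interval (-0.18435, -0.00465) does not contain 0, so the difference is significant.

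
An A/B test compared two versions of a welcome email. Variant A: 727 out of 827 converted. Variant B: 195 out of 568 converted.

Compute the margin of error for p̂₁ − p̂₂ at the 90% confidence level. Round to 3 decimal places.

0.038

p̂₁ = 727/827 = 0.8791 and p̂₂ = 195/568 = 0.3433.
SE₁ = √(p̂₁(1−p̂₁)/n₁) = √(0.8791·0.1209/827) = 0.01134; SE₂ = √(0.3433·0.6567/568) = 0.01992.
Independent samples: SE of the difference = √(SE₁² + SE₂²) = √(0.0001285956 + 0.0003968064) = 0.02292.
z* for 90% confidence is 1.645, so the margin of error is 1.645 × 0.02292 = 0.03770.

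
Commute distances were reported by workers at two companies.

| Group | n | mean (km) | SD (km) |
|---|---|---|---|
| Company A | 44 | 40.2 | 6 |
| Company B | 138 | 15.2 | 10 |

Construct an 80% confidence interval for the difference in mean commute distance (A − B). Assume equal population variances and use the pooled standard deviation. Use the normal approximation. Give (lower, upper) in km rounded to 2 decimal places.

(22.96, 27.04)

s_p = √[((n₁−1)s₁² + (n₂−1)s₂²)/(n₁+n₂−2)] = √[(43·6² + 137·10²)/180] = 9.2039.
SE = 9.2039·√(1/44 + 1/138) = 1.5935.
With z* = 1.282, margin = 1.282 × 1.5935 = 2.0429.
x̄₁ − x̄₂ = 40.2 − 15.2 = 25.0000; interval 25.0000 ± 2.0429 = (22.96, 27.04).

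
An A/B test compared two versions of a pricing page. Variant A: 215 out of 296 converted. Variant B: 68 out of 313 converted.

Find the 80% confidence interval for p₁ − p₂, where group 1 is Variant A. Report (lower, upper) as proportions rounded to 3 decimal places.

(0.464, 0.554)

First, p̂₁ = 215/296 = 0.7264; p̂₂ = 68/313 = 0.2173.
The two standard errors are √(0.7264×0.2736/296) = 0.02591 and √(0.2173×0.7827/313) = 0.02331.
Because the samples are independent, SE_diff = √(0.02591² + 0.02331²) = 0.03485.
Using z* = 1.282 for 80%, ME = 1.282 × 0.03485 = 0.04468.
p̂₁ − p̂₂ = 0.5091; interval 0.5091 ± 0.04468 gives (0.464, 0.554).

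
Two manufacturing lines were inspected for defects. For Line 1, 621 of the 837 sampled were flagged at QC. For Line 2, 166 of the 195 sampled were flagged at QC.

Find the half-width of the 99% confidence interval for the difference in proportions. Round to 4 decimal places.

0.0763

First, p̂₁ = 621/837 = 0.7419; p̂₂ = 166/195 = 0.8513.
The two standard errors are √(0.7419×0.2581/837) = 0.01513 and √(0.8513×0.1487/195) = 0.02548.
Because the samples are independent, SE_diff = √(0.01513² + 0.02548²) = 0.02963.
Using z* = 2.576 for 99%, ME = 2.576 × 0.02963 = 0.07633.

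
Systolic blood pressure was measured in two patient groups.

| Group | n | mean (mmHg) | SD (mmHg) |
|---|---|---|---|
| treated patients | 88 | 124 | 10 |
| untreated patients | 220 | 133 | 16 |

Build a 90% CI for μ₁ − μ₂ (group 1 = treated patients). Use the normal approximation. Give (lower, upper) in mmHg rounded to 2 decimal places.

Per-group SEs: s₁/√n₁ = 10/√88 = 1.0660, s₂/√n₂ = 16/√220 = 1.0787.
Unpooled SE of the difference: √(1.136356 + 1.16359369) = 1.5166.
Margin of error = z* · SE = 1.645 × 1.5166 = 2.4948.
x̄₁ − x̄₂ = 124 − 133 = -9.0000.
CI: -9.0000 ± 2.4948 = (-11.49, -6.51).

(-11.49, -6.51)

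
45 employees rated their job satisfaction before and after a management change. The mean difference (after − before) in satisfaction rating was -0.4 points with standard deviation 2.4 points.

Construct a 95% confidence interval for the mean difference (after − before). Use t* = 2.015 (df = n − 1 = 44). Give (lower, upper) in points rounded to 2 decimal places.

Paired design: SE = s_d/√n = 2.4/√45 = 0.3578.
t* = 2.015; margin of error = 2.015 × 0.3578 = 0.7210.
-0.4 ± 0.7210 → (-1.12, 0.32).

(-1.12, 0.32)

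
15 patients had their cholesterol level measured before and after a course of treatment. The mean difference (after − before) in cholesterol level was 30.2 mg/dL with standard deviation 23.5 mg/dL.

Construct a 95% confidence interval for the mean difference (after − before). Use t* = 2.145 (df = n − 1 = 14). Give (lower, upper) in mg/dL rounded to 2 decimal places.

Paired design: SE = s_d/√n = 23.5/√15 = 6.0677.
t* = 2.145; margin of error = 2.145 × 6.0677 = 13.0152.
30.2 ± 13.0152 → (17.18, 43.22).

(17.18, 43.22)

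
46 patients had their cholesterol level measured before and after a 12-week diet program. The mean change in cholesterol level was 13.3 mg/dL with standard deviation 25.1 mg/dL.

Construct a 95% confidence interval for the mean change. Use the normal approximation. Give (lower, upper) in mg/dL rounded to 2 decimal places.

This is a matched-pairs design, so SE = s_d/√n = 25.1/√46 = 3.7008.
Margin = 1.960 × 3.7008 = 7.2536; the interval is 13.3 ± 7.2536 = (6.05, 20.55).

(6.05, 20.55)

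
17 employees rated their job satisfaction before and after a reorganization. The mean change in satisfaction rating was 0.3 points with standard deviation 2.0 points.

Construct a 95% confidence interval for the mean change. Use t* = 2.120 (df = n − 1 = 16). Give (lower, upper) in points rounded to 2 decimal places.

Paired design: SE = s_d/√n = 2.0/√17 = 0.4851.
t* = 2.120; margin of error = 2.120 × 0.4851 = 1.0284.
0.3 ± 1.0284 → (-0.73, 1.33).

(-0.73, 1.33)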